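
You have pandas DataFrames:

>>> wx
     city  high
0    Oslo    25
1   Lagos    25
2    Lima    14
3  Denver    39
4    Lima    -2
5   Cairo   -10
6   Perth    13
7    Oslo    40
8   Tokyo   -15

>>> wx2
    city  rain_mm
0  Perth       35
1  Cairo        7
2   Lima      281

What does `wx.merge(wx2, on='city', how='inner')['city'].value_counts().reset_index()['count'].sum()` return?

4

merge on 'city' (how='inner') → 4 rows:
    city  high  rain_mm
0   Lima    14      281
1   Lima    -2      281
2  Cairo   -10        7
3  Perth    13       35
value_counts of city:
city
Lima     2
Cairo    1
Perth    1
Name: count, dtype: int64
reset_index():
    city  count
0   Lima      2
1  Cairo      1
2  Perth      1
The sum of column 'count' is 4.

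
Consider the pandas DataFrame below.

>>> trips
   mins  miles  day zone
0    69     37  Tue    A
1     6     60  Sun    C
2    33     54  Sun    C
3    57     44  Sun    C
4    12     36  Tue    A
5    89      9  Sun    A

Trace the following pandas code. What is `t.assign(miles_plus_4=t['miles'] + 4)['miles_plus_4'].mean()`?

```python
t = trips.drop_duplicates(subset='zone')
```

drop duplicate zone (keep=first):
   mins  miles  day zone
0    69     37  Tue    A
1     6     60  Sun    C
add column miles_plus_4 = t['miles'] + 4:
   mins  miles  day zone  miles_plus_4
0    69     37  Tue    A            41
1     6     60  Sun    C            64

52.5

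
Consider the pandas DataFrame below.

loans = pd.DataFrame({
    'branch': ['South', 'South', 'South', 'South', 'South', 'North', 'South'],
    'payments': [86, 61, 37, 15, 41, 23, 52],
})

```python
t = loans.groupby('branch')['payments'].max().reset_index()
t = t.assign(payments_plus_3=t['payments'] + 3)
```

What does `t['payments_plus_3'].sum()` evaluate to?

115

group by branch, max of payments:
branch
North    23
South    86
Name: payments, dtype: int64
reset_index():
  branch  payments
0  North        23
1  South        86
add column payments_plus_3 = t['payments'] + 3:
  branch  payments  payments_plus_3
0  North        23               26
1  South        86               89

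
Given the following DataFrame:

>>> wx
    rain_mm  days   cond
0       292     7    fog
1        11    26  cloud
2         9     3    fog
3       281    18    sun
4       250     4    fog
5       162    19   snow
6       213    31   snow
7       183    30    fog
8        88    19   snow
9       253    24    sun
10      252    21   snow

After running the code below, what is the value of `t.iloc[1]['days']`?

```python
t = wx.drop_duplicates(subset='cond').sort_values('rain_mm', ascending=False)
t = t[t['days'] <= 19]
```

18

drop duplicate cond (keep=first):
   rain_mm  days   cond
0      292     7    fog
1       11    26  cloud
3      281    18    sun
5      162    19   snow
sort by rain_mm descending:
   rain_mm  days   cond
0      292     7    fog
3      281    18    sun
5      162    19   snow
1       11    26  cloud
filter rows where days <= 19:
   rain_mm  days  cond
0      292     7   fog
3      281    18   sun
5      162    19  snow
value at position 1, column 'days' → 18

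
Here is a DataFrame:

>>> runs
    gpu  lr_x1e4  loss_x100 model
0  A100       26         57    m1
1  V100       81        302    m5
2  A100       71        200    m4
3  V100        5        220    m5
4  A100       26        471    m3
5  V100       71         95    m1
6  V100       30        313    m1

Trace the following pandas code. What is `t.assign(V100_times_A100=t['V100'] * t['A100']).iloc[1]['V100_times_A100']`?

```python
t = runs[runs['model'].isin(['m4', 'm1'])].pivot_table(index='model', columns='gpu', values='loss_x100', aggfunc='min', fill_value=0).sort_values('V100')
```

filter rows where model in ['m4', 'm1']:
    gpu  lr_x1e4  loss_x100 model
0  A100       26         57    m1
2  A100       71        200    m4
5  V100       71         95    m1
6  V100       30        313    m1
pivot: rows=model, cols=gpu, min(loss_x100):
gpu    A100  V100
model            
m1       57    95
m4      200     0
sort by V100:
gpu    A100  V100
model            
m4      200     0
m1       57    95
add column V100_times_A100 = t['V100'] * t['A100']:
gpu    A100  V100  V100_times_A100
model                             
m4      200     0                0
m1       57    95             5415
Hence 5415.

5415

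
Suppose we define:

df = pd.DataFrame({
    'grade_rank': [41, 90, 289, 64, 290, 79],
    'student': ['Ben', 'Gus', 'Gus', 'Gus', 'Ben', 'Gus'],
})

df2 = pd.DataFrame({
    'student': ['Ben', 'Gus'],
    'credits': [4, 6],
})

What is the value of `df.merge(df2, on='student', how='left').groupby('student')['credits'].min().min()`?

4

merge on 'student' (how='left') → 6 rows:
   grade_rank student  credits
0          41     Ben        4
1          90     Gus        6
2         289     Gus        6
3          64     Gus        6
4         290     Ben        4
5          79     Gus        6
group by student, min of credits:
student
Ben    4
Gus    6
Name: credits, dtype: int64
So min() = 4.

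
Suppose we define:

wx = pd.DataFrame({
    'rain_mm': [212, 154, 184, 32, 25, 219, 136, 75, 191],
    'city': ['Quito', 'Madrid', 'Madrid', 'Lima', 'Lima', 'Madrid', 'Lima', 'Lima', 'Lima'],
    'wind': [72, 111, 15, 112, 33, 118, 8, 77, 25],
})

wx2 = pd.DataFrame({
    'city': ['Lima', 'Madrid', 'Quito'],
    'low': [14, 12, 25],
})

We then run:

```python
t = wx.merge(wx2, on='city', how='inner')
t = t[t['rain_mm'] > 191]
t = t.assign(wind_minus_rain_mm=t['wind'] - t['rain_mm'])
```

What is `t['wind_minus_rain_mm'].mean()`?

-120.5

merge on 'city' (how='inner') → 9 rows:
   rain_mm    city  wind  low
0      212   Quito    72   25
1      154  Madrid   111   12
2      184  Madrid    15   12
3       32    Lima   112   14
4       25    Lima    33   14
5      219  Madrid   118   12
6      136    Lima     8   14
7       75    Lima    77   14
8      191    Lima    25   14
filter rows where rain_mm > 191:
   rain_mm    city  wind  low
0      212   Quito    72   25
5      219  Madrid   118   12
add column wind_minus_rain_mm = t['wind'] - t['rain_mm']:
   rain_mm    city  wind  low  wind_minus_rain_mm
0      212   Quito    72   25                -140
5      219  Madrid   118   12                -101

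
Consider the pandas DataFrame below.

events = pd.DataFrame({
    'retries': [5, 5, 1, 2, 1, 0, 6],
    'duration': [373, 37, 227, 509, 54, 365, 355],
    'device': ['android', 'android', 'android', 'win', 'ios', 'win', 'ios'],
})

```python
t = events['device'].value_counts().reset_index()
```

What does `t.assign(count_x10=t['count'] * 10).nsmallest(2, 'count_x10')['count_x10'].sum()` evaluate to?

40

value_counts of device:
device
android    3
win        2
ios        2
Name: count, dtype: int64
reset_index():
    device  count
0  android      3
1      win      2
2      ios      2
add column count_x10 = t['count'] * 10:
    device  count  count_x10
0  android      3         30
1      win      2         20
2      ios      2         20
take 2 rows with smallest count_x10:
  device  count  count_x10
1    win      2         20
2    ios      2         20
Reading off the sum of column 'count_x10', we get 40.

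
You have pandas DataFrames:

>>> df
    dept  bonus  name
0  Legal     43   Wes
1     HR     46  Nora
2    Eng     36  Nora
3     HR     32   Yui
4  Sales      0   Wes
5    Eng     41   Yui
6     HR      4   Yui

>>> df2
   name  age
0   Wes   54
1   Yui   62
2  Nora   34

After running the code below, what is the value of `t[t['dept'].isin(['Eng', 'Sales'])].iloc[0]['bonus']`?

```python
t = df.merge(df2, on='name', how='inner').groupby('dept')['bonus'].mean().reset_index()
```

38.5

merge on 'name' (how='inner') → 7 rows:
    dept  bonus  name  age
0  Legal     43   Wes   54
1     HR     46  Nora   34
2    Eng     36  Nora   34
3     HR     32   Yui   62
4  Sales      0   Wes   54
5    Eng     41   Yui   62
6     HR      4   Yui   62
group by dept, mean of bonus:
dept
Eng      38.500000
HR       27.333333
Legal    43.000000
Sales     0.000000
Name: bonus, dtype: float64
reset_index():
    dept      bonus
0    Eng  38.500000
1     HR  27.333333
2  Legal  43.000000
3  Sales   0.000000
filter rows where dept in ['Eng', 'Sales']:
    dept  bonus
0    Eng   38.5
3  Sales    0.0
Reading off the value at position 0, column 'bonus', we get 38.5.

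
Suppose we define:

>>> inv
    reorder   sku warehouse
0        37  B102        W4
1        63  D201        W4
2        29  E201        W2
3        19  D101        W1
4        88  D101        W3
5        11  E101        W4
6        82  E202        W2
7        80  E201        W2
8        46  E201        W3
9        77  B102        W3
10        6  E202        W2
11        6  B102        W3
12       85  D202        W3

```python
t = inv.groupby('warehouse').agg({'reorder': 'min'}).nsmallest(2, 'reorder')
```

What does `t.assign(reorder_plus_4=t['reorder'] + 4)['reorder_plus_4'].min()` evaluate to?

10

group by warehouse, min of reorder:
           reorder
warehouse         
W1              19
W2               6
W3               6
W4              11
take 2 rows with smallest reorder:
           reorder
warehouse         
W2               6
W3               6
add column reorder_plus_4 = t['reorder'] + 4:
           reorder  reorder_plus_4
warehouse                         
W2               6              10
W3               6              10
min of column 'reorder_plus_4' → 10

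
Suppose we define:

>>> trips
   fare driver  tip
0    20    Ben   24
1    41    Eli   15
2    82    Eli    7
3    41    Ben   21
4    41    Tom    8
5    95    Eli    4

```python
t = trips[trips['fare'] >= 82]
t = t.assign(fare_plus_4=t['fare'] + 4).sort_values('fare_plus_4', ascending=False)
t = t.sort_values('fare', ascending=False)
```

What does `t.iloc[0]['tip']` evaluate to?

filter rows where fare >= 82:
   fare driver  tip
2    82    Eli    7
5    95    Eli    4
add column fare_plus_4 = t['fare'] + 4:
   fare driver  tip  fare_plus_4
2    82    Eli    7           86
5    95    Eli    4           99
sort by fare_plus_4 descending:
   fare driver  tip  fare_plus_4
5    95    Eli    4           99
2    82    Eli    7           86
sort by fare descending:
   fare driver  tip  fare_plus_4
5    95    Eli    4           99
2    82    Eli    7           86
Finally, value at position 0, column 'tip' = 4.

4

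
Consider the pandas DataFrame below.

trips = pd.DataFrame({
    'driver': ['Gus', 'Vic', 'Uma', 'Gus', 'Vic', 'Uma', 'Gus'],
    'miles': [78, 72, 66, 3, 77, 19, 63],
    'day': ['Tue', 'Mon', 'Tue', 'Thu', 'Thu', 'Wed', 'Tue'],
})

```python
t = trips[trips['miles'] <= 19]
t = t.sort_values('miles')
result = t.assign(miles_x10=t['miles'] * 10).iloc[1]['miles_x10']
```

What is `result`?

filter rows where miles <= 19:
  driver  miles  day
3    Gus      3  Thu
5    Uma     19  Wed
sort by miles:
  driver  miles  day
3    Gus      3  Thu
5    Uma     19  Wed
add column miles_x10 = t['miles'] * 10:
  driver  miles  day  miles_x10
3    Gus      3  Thu         30
5    Uma     19  Wed        190
Taking the value at position 1, column 'miles_x10' gives 190.

190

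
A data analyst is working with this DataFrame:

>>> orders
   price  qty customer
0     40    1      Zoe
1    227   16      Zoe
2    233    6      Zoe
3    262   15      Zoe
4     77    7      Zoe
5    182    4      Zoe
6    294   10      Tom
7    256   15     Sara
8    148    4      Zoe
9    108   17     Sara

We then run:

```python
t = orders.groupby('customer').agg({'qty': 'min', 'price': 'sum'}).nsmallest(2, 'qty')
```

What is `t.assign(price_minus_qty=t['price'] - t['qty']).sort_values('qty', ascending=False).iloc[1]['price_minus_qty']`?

group by customer: min(qty), sum(price):
          qty  price
customer            
Sara       15    364
Tom        10    294
Zoe         1   1169
take 2 rows with smallest qty:
          qty  price
customer            
Zoe         1   1169
Tom        10    294
add column price_minus_qty = t['price'] - t['qty']:
          qty  price  price_minus_qty
customer                             
Zoe         1   1169             1168
Tom        10    294              284
sort by qty descending:
          qty  price  price_minus_qty
customer                             
Tom        10    294              284
Zoe         1   1169             1168
So iloc[1]['price_minus_qty'] = 1168.

1168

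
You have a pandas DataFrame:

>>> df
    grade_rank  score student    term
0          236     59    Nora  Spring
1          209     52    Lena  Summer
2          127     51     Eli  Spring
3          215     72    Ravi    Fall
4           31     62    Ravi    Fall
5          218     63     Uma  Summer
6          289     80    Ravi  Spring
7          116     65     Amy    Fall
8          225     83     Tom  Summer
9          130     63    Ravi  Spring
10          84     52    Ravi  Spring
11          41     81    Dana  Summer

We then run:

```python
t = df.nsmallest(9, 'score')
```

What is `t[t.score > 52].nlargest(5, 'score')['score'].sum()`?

take 9 rows with smallest score:
    grade_rank  score student    term
2          127     51     Eli  Spring
1          209     52    Lena  Summer
10          84     52    Ravi  Spring
0          236     59    Nora  Spring
4           31     62    Ravi    Fall
5          218     63     Uma  Summer
9          130     63    Ravi  Spring
7          116     65     Amy    Fall
3          215     72    Ravi    Fall
filter rows where score > 52:
   grade_rank  score student    term
0         236     59    Nora  Spring
4          31     62    Ravi    Fall
5         218     63     Uma  Summer
9         130     63    Ravi  Spring
7         116     65     Amy    Fall
3         215     72    Ravi    Fall
take 5 rows with largest score:
   grade_rank  score student    term
3         215     72    Ravi    Fall
7         116     65     Amy    Fall
5         218     63     Uma  Summer
9         130     63    Ravi  Spring
4          31     62    Ravi    Fall
Hence 325.

325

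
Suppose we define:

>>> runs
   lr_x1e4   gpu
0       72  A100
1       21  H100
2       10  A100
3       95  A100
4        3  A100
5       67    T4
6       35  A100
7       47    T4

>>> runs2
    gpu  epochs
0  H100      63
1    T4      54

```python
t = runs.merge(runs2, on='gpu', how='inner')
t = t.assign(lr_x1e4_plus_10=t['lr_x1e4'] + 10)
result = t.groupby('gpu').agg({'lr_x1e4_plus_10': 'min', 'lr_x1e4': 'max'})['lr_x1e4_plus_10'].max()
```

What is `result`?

merge on 'gpu' (how='inner') → 3 rows:
   lr_x1e4   gpu  epochs
0       21  H100      63
1       67    T4      54
2       47    T4      54
add column lr_x1e4_plus_10 = t['lr_x1e4'] + 10:
   lr_x1e4   gpu  epochs  lr_x1e4_plus_10
0       21  H100      63               31
1       67    T4      54               77
2       47    T4      54               57
group by gpu: min(lr_x1e4_plus_10), max(lr_x1e4):
      lr_x1e4_plus_10  lr_x1e4
gpu                           
H100               31       21
T4                 57       67
So max() = 57.

57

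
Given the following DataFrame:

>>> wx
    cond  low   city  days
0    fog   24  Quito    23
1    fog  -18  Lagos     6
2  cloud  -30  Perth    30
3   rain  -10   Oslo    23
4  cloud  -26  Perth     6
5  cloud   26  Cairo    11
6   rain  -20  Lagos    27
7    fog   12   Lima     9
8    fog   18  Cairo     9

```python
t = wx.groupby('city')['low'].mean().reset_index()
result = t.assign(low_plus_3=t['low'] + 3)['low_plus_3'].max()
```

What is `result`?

27.0

group by city, mean of low:
city
Cairo    22.0
Lagos   -19.0
Lima     12.0
Oslo    -10.0
Perth   -28.0
Quito    24.0
Name: low, dtype: float64
reset_index():
    city   low
0  Cairo  22.0
1  Lagos -19.0
2   Lima  12.0
3   Oslo -10.0
4  Perth -28.0
5  Quito  24.0
add column low_plus_3 = t['low'] + 3:
    city   low  low_plus_3
0  Cairo  22.0        25.0
1  Lagos -19.0       -16.0
2   Lima  12.0        15.0
3   Oslo -10.0        -7.0
4  Perth -28.0       -25.0
5  Quito  24.0        27.0
Then the max of column 'low_plus_3': 27.0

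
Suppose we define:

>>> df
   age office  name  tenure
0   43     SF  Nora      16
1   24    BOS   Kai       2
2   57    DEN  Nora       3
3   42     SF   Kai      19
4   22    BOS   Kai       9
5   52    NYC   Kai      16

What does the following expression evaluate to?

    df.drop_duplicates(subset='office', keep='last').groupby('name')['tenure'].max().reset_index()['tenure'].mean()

11.0

drop duplicate office (keep=last):
   age office  name  tenure
2   57    DEN  Nora       3
3   42     SF   Kai      19
4   22    BOS   Kai       9
5   52    NYC   Kai      16
group by name, max of tenure:
name
Kai     19
Nora     3
Name: tenure, dtype: int64
reset_index():
   name  tenure
0   Kai      19
1  Nora       3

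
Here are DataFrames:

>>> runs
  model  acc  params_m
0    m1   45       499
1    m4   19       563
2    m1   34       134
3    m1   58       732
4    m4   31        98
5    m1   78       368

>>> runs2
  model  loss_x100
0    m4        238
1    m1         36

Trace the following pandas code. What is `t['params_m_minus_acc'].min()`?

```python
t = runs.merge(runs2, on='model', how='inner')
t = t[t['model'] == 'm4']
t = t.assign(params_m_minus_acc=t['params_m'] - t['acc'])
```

merge on 'model' (how='inner') → 6 rows:
  model  acc  params_m  loss_x100
0    m1   45       499         36
1    m4   19       563        238
2    m1   34       134         36
3    m1   58       732         36
4    m4   31        98        238
5    m1   78       368         36
filter rows where model == 'm4':
  model  acc  params_m  loss_x100
1    m4   19       563        238
4    m4   31        98        238
add column params_m_minus_acc = t['params_m'] - t['acc']:
  model  acc  params_m  loss_x100  params_m_minus_acc
1    m4   19       563        238                 544
4    m4   31        98        238                  67

67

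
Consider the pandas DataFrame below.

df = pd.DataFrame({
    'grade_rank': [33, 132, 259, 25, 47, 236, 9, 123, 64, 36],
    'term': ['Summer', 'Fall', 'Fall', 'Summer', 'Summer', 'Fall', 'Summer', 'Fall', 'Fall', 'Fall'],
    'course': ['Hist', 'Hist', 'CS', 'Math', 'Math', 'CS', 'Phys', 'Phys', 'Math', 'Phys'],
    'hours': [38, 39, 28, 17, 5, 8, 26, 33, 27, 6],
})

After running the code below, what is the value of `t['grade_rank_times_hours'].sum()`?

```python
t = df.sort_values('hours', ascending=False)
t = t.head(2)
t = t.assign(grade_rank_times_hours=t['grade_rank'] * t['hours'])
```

6402

sort by hours descending:
   grade_rank    term course  hours
1         132    Fall   Hist     39
0          33  Summer   Hist     38
7         123    Fall   Phys     33
2         259    Fall     CS     28
8          64    Fall   Math     27
6           9  Summer   Phys     26
3          25  Summer   Math     17
5         236    Fall     CS      8
9          36    Fall   Phys      6
4          47  Summer   Math      5
take first 2 rows:
   grade_rank    term course  hours
1         132    Fall   Hist     39
0          33  Summer   Hist     38
add column grade_rank_times_hours = t['grade_rank'] * t['hours']:
   grade_rank    term course  hours  grade_rank_times_hours
1         132    Fall   Hist     39                    5148
0          33  Summer   Hist     38                    1254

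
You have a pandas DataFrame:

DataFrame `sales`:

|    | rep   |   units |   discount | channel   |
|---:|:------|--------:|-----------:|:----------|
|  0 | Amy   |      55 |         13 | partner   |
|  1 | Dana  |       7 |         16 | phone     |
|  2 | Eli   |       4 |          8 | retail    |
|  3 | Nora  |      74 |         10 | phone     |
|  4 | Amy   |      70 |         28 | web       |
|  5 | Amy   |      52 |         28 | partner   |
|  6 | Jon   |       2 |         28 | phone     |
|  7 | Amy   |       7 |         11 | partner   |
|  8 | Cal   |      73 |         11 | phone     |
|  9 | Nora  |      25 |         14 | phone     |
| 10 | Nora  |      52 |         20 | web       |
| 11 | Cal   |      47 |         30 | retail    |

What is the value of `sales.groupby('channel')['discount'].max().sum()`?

group by channel, max of discount:
channel
partner    28
phone      28
retail     30
web        28
Name: discount, dtype: int64
Finally, sum of the resulting series = 114.

114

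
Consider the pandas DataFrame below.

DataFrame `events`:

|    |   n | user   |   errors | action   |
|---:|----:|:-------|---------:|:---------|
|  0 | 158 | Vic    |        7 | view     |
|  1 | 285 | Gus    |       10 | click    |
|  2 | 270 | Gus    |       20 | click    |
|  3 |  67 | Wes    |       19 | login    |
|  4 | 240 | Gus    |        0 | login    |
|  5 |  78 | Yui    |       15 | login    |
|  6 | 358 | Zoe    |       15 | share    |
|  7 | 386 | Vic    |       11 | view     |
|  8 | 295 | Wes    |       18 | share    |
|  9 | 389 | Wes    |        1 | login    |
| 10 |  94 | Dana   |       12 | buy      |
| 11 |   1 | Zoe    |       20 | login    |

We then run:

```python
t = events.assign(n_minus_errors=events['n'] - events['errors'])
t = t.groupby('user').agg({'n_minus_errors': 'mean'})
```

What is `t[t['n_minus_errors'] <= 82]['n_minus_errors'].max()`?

add column n_minus_errors = events['n'] - events['errors']:
      n  user  errors action  n_minus_errors
0   158   Vic       7   view             151
1   285   Gus      10  click             275
2   270   Gus      20  click             250
3    67   Wes      19  login              48
4   240   Gus       0  login             240
5    78   Yui      15  login              63
6   358   Zoe      15  share             343
7   386   Vic      11   view             375
8   295   Wes      18  share             277
9   389   Wes       1  login             388
10   94  Dana      12    buy              82
11    1   Zoe      20  login             -19
group by user, mean of n_minus_errors:
      n_minus_errors
user                
Dana       82.000000
Gus       255.000000
Vic       263.000000
Wes       237.666667
Yui        63.000000
Zoe       162.000000
filter rows where n_minus_errors <= 82:
      n_minus_errors
user                
Dana            82.0
Yui             63.0
Hence 82.0.

82.0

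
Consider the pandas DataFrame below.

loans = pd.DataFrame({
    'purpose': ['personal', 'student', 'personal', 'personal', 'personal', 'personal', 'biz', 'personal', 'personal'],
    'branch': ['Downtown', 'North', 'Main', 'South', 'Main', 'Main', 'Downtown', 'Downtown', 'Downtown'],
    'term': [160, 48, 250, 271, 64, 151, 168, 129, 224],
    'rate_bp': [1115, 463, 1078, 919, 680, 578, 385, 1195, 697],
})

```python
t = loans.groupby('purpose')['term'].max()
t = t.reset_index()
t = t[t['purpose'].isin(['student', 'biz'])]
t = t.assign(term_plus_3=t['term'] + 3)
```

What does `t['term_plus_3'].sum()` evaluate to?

group by purpose, max of term:
purpose
biz         168
personal    271
student      48
Name: term, dtype: int64
reset_index():
    purpose  term
0       biz   168
1  personal   271
2   student    48
filter rows where purpose in ['student', 'biz']:
   purpose  term
0      biz   168
2  student    48
add column term_plus_3 = t['term'] + 3:
   purpose  term  term_plus_3
0      biz   168          171
2  student    48           51
Finally, sum of column 'term_plus_3' = 222.

222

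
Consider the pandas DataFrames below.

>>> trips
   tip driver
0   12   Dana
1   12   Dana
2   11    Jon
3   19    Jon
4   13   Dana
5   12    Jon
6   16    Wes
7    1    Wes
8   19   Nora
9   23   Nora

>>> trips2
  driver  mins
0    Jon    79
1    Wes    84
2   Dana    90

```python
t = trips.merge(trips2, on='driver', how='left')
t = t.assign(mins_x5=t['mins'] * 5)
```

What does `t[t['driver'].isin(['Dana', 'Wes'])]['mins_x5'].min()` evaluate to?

420.0

merge on 'driver' (how='left') → 10 rows:
   tip driver  mins
0   12   Dana  90.0
1   12   Dana  90.0
2   11    Jon  79.0
3   19    Jon  79.0
4   13   Dana  90.0
5   12    Jon  79.0
6   16    Wes  84.0
7    1    Wes  84.0
8   19   Nora   NaN
9   23   Nora   NaN
add column mins_x5 = t['mins'] * 5:
   tip driver  mins  mins_x5
0   12   Dana  90.0    450.0
1   12   Dana  90.0    450.0
2   11    Jon  79.0    395.0
3   19    Jon  79.0    395.0
4   13   Dana  90.0    450.0
5   12    Jon  79.0    395.0
6   16    Wes  84.0    420.0
7    1    Wes  84.0    420.0
8   19   Nora   NaN      NaN
9   23   Nora   NaN      NaN
filter rows where driver in ['Dana', 'Wes']:
   tip driver  mins  mins_x5
0   12   Dana  90.0    450.0
1   12   Dana  90.0    450.0
4   13   Dana  90.0    450.0
6   16    Wes  84.0    420.0
7    1    Wes  84.0    420.0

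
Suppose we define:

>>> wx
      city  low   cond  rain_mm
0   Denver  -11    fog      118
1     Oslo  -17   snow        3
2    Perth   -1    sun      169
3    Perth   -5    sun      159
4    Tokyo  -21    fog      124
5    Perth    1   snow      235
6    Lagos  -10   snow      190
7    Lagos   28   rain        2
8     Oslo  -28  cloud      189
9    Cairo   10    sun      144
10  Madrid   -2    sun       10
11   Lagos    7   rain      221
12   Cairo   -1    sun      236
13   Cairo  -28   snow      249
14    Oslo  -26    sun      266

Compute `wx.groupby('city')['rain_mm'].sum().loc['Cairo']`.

629

group by city, sum of rain_mm:
city
Cairo     629
Denver    118
Lagos     413
Madrid     10
Oslo      458
Perth     563
Tokyo     124
Name: rain_mm, dtype: int64
Reading off the value at index 'Cairo', we get 629.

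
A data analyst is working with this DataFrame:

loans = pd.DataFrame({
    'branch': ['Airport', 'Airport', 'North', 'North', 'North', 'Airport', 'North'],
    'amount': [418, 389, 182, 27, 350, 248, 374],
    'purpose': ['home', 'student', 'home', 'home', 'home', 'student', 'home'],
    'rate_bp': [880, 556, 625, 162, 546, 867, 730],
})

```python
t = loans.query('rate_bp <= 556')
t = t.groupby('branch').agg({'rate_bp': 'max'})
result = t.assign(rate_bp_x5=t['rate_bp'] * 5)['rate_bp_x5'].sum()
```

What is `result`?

filter rows where rate_bp <= 556:
    branch  amount  purpose  rate_bp
1  Airport     389  student      556
3    North      27     home      162
4    North     350     home      546
group by branch, max of rate_bp:
         rate_bp
branch          
Airport      556
North        546
add column rate_bp_x5 = t['rate_bp'] * 5:
         rate_bp  rate_bp_x5
branch                      
Airport      556        2780
North        546        2730
sum of column 'rate_bp_x5' → 5510

5510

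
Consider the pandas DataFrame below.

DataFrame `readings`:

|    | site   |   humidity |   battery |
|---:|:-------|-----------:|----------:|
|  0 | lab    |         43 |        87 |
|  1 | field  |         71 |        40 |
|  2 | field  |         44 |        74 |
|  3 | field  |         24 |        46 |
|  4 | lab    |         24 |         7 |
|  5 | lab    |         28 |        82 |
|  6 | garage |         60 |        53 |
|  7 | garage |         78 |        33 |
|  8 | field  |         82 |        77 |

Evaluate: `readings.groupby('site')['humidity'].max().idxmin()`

lab

group by site, max of humidity:
site
field     82
garage    78
lab       43
Name: humidity, dtype: int64
Then the label with the smallest value: lab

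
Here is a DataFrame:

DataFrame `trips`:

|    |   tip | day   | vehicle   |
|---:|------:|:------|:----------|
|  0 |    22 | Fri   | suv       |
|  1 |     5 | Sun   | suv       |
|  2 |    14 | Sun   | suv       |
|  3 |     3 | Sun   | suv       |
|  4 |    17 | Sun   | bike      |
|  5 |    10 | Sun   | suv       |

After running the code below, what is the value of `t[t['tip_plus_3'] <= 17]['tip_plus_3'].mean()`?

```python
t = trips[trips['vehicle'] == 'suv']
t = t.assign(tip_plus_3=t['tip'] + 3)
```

11.0

filter rows where vehicle == 'suv':
   tip  day vehicle
0   22  Fri     suv
1    5  Sun     suv
2   14  Sun     suv
3    3  Sun     suv
5   10  Sun     suv
add column tip_plus_3 = t['tip'] + 3:
   tip  day vehicle  tip_plus_3
0   22  Fri     suv          25
1    5  Sun     suv           8
2   14  Sun     suv          17
3    3  Sun     suv           6
5   10  Sun     suv          13
filter rows where tip_plus_3 <= 17:
   tip  day vehicle  tip_plus_3
1    5  Sun     suv           8
2   14  Sun     suv          17
3    3  Sun     suv           6
5   10  Sun     suv          13
Reading off the mean of column 'tip_plus_3', we get 11.0.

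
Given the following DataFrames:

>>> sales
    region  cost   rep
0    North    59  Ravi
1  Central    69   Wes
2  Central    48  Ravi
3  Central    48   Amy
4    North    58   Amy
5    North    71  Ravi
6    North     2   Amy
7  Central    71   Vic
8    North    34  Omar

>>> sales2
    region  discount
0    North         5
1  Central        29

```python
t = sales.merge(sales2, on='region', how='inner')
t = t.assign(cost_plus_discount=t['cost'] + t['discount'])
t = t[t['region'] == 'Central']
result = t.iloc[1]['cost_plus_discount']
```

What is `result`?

merge on 'region' (how='inner') → 9 rows:
    region  cost   rep  discount
0    North    59  Ravi         5
1  Central    69   Wes        29
2  Central    48  Ravi        29
3  Central    48   Amy        29
4    North    58   Amy         5
5    North    71  Ravi         5
6    North     2   Amy         5
7  Central    71   Vic        29
8    North    34  Omar         5
add column cost_plus_discount = t['cost'] + t['discount']:
    region  cost   rep  discount  cost_plus_discount
0    North    59  Ravi         5                  64
1  Central    69   Wes        29                  98
2  Central    48  Ravi        29                  77
3  Central    48   Amy        29                  77
4    North    58   Amy         5                  63
5    North    71  Ravi         5                  76
6    North     2   Amy         5                   7
7  Central    71   Vic        29                 100
8    North    34  Omar         5                  39
filter rows where region == 'Central':
    region  cost   rep  discount  cost_plus_discount
1  Central    69   Wes        29                  98
2  Central    48  Ravi        29                  77
3  Central    48   Amy        29                  77
7  Central    71   Vic        29                 100
The value at position 1, column 'cost_plus_discount' is 77.

77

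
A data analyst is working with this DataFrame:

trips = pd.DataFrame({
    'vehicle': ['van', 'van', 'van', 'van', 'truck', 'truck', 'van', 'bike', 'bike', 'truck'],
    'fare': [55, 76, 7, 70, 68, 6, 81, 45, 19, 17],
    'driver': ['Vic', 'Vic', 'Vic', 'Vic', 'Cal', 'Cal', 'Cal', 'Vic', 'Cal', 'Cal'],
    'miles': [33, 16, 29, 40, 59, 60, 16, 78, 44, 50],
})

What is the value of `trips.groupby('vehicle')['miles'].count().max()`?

group by vehicle, count of miles:
vehicle
bike     2
truck    3
van      5
Name: miles, dtype: int64

5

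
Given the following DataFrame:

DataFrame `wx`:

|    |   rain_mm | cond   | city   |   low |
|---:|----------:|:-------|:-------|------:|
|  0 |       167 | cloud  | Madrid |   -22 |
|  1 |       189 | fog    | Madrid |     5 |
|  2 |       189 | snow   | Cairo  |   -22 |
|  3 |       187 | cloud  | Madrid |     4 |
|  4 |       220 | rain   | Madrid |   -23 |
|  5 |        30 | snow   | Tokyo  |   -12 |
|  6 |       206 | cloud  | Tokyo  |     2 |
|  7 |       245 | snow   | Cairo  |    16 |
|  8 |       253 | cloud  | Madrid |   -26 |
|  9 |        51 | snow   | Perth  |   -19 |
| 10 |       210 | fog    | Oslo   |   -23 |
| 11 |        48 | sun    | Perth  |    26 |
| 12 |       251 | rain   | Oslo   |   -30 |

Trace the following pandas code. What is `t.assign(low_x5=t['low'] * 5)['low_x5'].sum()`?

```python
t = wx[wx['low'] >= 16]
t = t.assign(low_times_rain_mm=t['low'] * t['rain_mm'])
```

filter rows where low >= 16:
    rain_mm  cond   city  low
7       245  snow  Cairo   16
11       48   sun  Perth   26
add column low_times_rain_mm = t['low'] * t['rain_mm']:
    rain_mm  cond   city  low  low_times_rain_mm
7       245  snow  Cairo   16               3920
11       48   sun  Perth   26               1248
add column low_x5 = t['low'] * 5:
    rain_mm  cond   city  low  low_times_rain_mm  low_x5
7       245  snow  Cairo   16               3920      80
11       48   sun  Perth   26               1248     130

210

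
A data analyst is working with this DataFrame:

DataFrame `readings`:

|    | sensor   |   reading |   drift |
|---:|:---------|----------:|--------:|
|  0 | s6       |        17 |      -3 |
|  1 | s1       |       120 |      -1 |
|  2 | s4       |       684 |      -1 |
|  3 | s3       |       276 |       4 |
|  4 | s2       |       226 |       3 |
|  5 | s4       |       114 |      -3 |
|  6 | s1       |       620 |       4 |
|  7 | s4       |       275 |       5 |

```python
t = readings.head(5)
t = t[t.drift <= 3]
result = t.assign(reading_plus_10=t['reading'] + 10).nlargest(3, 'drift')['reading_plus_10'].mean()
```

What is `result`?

take first 5 rows:
  sensor  reading  drift
0     s6       17     -3
1     s1      120     -1
2     s4      684     -1
3     s3      276      4
4     s2      226      3
filter rows where drift <= 3:
  sensor  reading  drift
0     s6       17     -3
1     s1      120     -1
2     s4      684     -1
4     s2      226      3
add column reading_plus_10 = t['reading'] + 10:
  sensor  reading  drift  reading_plus_10
0     s6       17     -3               27
1     s1      120     -1              130
2     s4      684     -1              694
4     s2      226      3              236
take 3 rows with largest drift:
  sensor  reading  drift  reading_plus_10
4     s2      226      3              236
1     s1      120     -1              130
2     s4      684     -1              694

353.333333333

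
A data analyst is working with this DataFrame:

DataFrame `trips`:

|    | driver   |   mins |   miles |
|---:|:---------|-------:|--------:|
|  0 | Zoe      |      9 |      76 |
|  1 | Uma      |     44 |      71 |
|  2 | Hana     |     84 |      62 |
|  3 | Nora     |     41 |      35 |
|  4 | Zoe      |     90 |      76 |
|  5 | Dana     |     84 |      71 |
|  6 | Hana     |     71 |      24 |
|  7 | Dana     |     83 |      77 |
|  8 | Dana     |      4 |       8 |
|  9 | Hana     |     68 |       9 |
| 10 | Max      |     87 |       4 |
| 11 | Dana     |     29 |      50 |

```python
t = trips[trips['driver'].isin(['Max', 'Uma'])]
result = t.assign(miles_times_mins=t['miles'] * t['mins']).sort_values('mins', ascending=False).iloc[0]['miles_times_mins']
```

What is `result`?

filter rows where driver in ['Max', 'Uma']:
   driver  mins  miles
1     Uma    44     71
10    Max    87      4
add column miles_times_mins = t['miles'] * t['mins']:
   driver  mins  miles  miles_times_mins
1     Uma    44     71              3124
10    Max    87      4               348
sort by mins descending:
   driver  mins  miles  miles_times_mins
10    Max    87      4               348
1     Uma    44     71              3124
value at position 0, column 'miles_times_mins' → 348

348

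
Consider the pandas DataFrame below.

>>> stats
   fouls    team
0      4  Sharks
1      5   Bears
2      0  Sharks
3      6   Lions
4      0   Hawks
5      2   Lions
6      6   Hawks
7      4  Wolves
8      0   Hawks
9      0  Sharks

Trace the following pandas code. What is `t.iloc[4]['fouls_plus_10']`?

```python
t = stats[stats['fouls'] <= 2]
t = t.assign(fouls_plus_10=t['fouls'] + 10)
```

filter rows where fouls <= 2:
   fouls    team
2      0  Sharks
4      0   Hawks
5      2   Lions
8      0   Hawks
9      0  Sharks
add column fouls_plus_10 = t['fouls'] + 10:
   fouls    team  fouls_plus_10
2      0  Sharks             10
4      0   Hawks             10
5      2   Lions             12
8      0   Hawks             10
9      0  Sharks             10
Finally, value at position 4, column 'fouls_plus_10' = 10.

10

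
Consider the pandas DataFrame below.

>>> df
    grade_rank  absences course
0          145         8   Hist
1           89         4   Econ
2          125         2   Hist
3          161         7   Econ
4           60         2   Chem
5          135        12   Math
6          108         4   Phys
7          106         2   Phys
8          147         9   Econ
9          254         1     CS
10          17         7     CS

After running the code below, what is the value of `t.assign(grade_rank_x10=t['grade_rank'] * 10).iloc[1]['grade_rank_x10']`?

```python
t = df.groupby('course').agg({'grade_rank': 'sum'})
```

600

group by course, sum of grade_rank:
        grade_rank
course            
CS             271
Chem            60
Econ           397
Hist           270
Math           135
Phys           214
add column grade_rank_x10 = t['grade_rank'] * 10:
        grade_rank  grade_rank_x10
course                            
CS             271            2710
Chem            60             600
Econ           397            3970
Hist           270            2700
Math           135            1350
Phys           214            2140
Taking the value at position 1, column 'grade_rank_x10' gives 600.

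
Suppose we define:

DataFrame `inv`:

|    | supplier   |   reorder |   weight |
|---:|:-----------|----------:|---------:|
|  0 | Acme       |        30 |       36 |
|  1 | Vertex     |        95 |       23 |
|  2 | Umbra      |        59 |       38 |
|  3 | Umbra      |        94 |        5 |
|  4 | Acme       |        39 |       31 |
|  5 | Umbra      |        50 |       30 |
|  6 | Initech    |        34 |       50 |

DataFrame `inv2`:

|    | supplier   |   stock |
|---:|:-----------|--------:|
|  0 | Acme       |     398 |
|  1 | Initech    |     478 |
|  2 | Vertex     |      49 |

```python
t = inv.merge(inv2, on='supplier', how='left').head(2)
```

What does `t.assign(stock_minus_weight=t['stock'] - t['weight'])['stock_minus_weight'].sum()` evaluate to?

merge on 'supplier' (how='left') → 7 rows:
  supplier  reorder  weight  stock
0     Acme       30      36  398.0
1   Vertex       95      23   49.0
2    Umbra       59      38    NaN
3    Umbra       94       5    NaN
4     Acme       39      31  398.0
5    Umbra       50      30    NaN
6  Initech       34      50  478.0
take first 2 rows:
  supplier  reorder  weight  stock
0     Acme       30      36  398.0
1   Vertex       95      23   49.0
add column stock_minus_weight = t['stock'] - t['weight']:
  supplier  reorder  weight  stock  stock_minus_weight
0     Acme       30      36  398.0               362.0
1   Vertex       95      23   49.0                26.0
Then the sum of column 'stock_minus_weight': 388.0

388.0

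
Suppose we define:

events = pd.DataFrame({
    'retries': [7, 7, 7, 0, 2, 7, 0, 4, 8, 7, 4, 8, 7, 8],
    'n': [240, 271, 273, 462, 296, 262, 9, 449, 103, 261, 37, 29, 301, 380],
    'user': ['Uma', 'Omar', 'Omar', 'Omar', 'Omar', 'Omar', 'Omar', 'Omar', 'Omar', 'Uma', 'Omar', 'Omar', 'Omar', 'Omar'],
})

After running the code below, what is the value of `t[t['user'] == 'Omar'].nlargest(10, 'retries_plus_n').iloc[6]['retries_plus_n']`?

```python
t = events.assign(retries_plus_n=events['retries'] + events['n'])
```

278

add column retries_plus_n = events['retries'] + events['n']:
    retries    n  user  retries_plus_n
0         7  240   Uma             247
1         7  271  Omar             278
2         7  273  Omar             280
3         0  462  Omar             462
4         2  296  Omar             298
5         7  262  Omar             269
6         0    9  Omar               9
7         4  449  Omar             453
8         8  103  Omar             111
9         7  261   Uma             268
10        4   37  Omar              41
11        8   29  Omar              37
12        7  301  Omar             308
13        8  380  Omar             388
filter rows where user == 'Omar':
    retries    n  user  retries_plus_n
1         7  271  Omar             278
2         7  273  Omar             280
3         0  462  Omar             462
4         2  296  Omar             298
5         7  262  Omar             269
6         0    9  Omar               9
7         4  449  Omar             453
8         8  103  Omar             111
10        4   37  Omar              41
11        8   29  Omar              37
12        7  301  Omar             308
13        8  380  Omar             388
take 10 rows with largest retries_plus_n:
    retries    n  user  retries_plus_n
3         0  462  Omar             462
7         4  449  Omar             453
13        8  380  Omar             388
12        7  301  Omar             308
4         2  296  Omar             298
2         7  273  Omar             280
1         7  271  Omar             278
5         7  262  Omar             269
8         8  103  Omar             111
10        4   37  Omar              41
Hence 278.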